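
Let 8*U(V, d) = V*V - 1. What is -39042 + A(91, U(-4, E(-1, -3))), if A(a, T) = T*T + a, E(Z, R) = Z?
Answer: -2492639/64 ≈ -38948.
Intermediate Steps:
U(V, d) = -⅛ + V²/8 (U(V, d) = (V*V - 1)/8 = (V² - 1)/8 = (-1 + V²)/8 = -⅛ + V²/8)
A(a, T) = a + T² (A(a, T) = T² + a = a + T²)
-39042 + A(91, U(-4, E(-1, -3))) = -39042 + (91 + (-⅛ + (⅛)*(-4)²)²) = -39042 + (91 + (-⅛ + (⅛)*16)²) = -39042 + (91 + (-⅛ + 2)²) = -39042 + (91 + (15/8)²) = -39042 + (91 + 225/64) = -39042 + 6049/64 = -2492639/64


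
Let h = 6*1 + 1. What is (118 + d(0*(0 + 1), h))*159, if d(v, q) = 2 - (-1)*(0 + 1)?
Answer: 19239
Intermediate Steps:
h = 7 (h = 6 + 1 = 7)
d(v, q) = 3 (d(v, q) = 2 - (-1) = 2 - 1*(-1) = 2 + 1 = 3)
(118 + d(0*(0 + 1), h))*159 = (118 + 3)*159 = 121*159 = 19239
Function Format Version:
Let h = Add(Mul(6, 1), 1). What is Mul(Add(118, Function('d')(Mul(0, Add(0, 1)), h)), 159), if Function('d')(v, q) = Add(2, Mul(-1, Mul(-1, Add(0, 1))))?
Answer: 19239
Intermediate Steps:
h = 7 (h = Add(6, 1) = 7)
Function('d')(v, q) = 3 (Function('d')(v, q) = Add(2, Mul(-1, Mul(-1, 1))) = Add(2, Mul(-1, -1)) = Add(2, 1) = 3)
Mul(Add(118, Function('d')(Mul(0, Add(0, 1)), h)), 159) = Mul(Add(118, 3), 159) = Mul(121, 159) = 19239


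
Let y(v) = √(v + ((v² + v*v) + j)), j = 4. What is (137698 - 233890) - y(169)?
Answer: -96192 - √57295 ≈ -96431.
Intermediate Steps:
y(v) = √(4 + v + 2*v²) (y(v) = √(v + ((v² + v*v) + 4)) = √(v + ((v² + v²) + 4)) = √(v + (2*v² + 4)) = √(v + (4 + 2*v²)) = √(4 + v + 2*v²))
(137698 - 233890) - y(169) = (137698 - 233890) - √(4 + 169 + 2*169²) = -96192 - √(4 + 169 + 2*28561) = -96192 - √(4 + 169 + 57122) = -96192 - √57295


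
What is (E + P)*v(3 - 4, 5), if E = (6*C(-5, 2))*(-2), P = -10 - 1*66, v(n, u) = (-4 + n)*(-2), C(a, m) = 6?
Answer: -1480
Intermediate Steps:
v(n, u) = 8 - 2*n
P = -76 (P = -10 - 66 = -76)
E = -72 (E = (6*6)*(-2) = 36*(-2) = -72)
(E + P)*v(3 - 4, 5) = (-72 - 76)*(8 - 2*(3 - 4)) = -148*(8 - 2*(-1)) = -148*(8 + 2) = -148*10 = -1480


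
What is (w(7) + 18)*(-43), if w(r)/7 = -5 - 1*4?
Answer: 1935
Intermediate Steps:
w(r) = -63 (w(r) = 7*(-5 - 1*4) = 7*(-5 - 4) = 7*(-9) = -63)
(w(7) + 18)*(-43) = (-63 + 18)*(-43) = -45*(-43) = 1935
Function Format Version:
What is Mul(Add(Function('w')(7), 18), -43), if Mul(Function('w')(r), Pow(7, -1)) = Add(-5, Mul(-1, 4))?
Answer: 1935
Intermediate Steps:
Function('w')(r) = -63 (Function('w')(r) = Mul(7, Add(-5, Mul(-1, 4))) = Mul(7, Add(-5, -4)) = Mul(7, -9) = -63)
Mul(Add(Function('w')(7), 18), -43) = Mul(Add(-63, 18), -43) = Mul(-45, -43) = 1935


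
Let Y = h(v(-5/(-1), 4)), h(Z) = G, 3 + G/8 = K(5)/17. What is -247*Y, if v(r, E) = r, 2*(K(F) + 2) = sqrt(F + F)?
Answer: 104728/17 - 988*sqrt(10)/17 ≈ 5976.7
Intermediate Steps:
K(F) = -2 + sqrt(2)*sqrt(F)/2 (K(F) = -2 + sqrt(F + F)/2 = -2 + sqrt(2*F)/2 = -2 + (sqrt(2)*sqrt(F))/2 = -2 + sqrt(2)*sqrt(F)/2)
G = -424/17 + 4*sqrt(10)/17 (G = -24 + 8*((-2 + sqrt(2)*sqrt(5)/2)/17) = -24 + 8*((-2 + sqrt(10)/2)*(1/17)) = -24 + 8*(-2/17 + sqrt(10)/34) = -24 + (-16/17 + 4*sqrt(10)/17) = -424/17 + 4*sqrt(10)/17 ≈ -24.197)
h(Z) = -424/17 + 4*sqrt(10)/17
Y = -424/17 + 4*sqrt(10)/17 ≈ -24.197
-247*Y = -247*(-424/17 + 4*sqrt(10)/17) = 104728/17 - 988*sqrt(10)/17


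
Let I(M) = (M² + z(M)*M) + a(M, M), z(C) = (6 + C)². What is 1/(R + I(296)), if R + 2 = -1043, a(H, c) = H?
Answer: 1/27083251 ≈ 3.6923e-8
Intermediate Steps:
R = -1045 (R = -2 - 1043 = -1045)
I(M) = M + M² + M*(6 + M)² (I(M) = (M² + (6 + M)²*M) + M = (M² + M*(6 + M)²) + M = M + M² + M*(6 + M)²)
1/(R + I(296)) = 1/(-1045 + 296*(1 + 296 + (6 + 296)²)) = 1/(-1045 + 296*(1 + 296 + 302²)) = 1/(-1045 + 296*(1 + 296 + 91204)) = 1/(-1045 + 296*91501) = 1/(-1045 + 27084296) = 1/27083251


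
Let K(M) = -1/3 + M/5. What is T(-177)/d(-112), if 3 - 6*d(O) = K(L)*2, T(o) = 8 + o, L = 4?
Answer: -15210/31 ≈ -490.65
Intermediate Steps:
K(M) = -⅓ + M/5 (K(M) = -1*⅓ + M*(⅕) = -⅓ + M/5)
d(O) = 31/90 (d(O) = ½ - (-⅓ + (⅕)*4)*2/6 = ½ - (-⅓ + ⅘)*2/6 = ½ - 7*2/90 = ½ - ⅙*14/15 = ½ - 7/45 = 31/90)
T(-177)/d(-112) = (8 - 177)/(31/90) = -169*90/31 = -15210/31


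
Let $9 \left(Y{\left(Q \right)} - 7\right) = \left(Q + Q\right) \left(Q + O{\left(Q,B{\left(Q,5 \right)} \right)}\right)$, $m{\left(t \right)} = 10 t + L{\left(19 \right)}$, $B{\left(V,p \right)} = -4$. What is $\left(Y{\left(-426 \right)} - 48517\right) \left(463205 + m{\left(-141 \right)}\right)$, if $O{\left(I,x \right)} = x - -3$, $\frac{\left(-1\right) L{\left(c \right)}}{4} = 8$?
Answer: $-3734431302$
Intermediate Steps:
$L{\left(c \right)} = -32$ ($L{\left(c \right)} = \left(-4\right) 8 = -32$)
$O{\left(I,x \right)} = 3 + x$ ($O{\left(I,x \right)} = x + 3 = 3 + x$)
$m{\left(t \right)} = -32 + 10 t$ ($m{\left(t \right)} = 10 t - 32 = -32 + 10 t$)
$Y{\left(Q \right)} = 7 + \frac{2 Q \left(-1 + Q\right)}{9}$ ($Y{\left(Q \right)} = 7 + \frac{\left(Q + Q\right) \left(Q + \left(3 - 4\right)\right)}{9} = 7 + \frac{2 Q \left(Q - 1\right)}{9} = 7 + \frac{2 Q \left(-1 + Q\right)}{9}$)
$\left(Y{\left(-426 \right)} - 48517\right) \left(463205 + m{\left(-141 \right)}\right) = \left(\left(7 - - \frac{284}{3} + \frac{2 \left(-426\right)^{2}}{9}\right) - 48517\right) \left(463205 + \left(-32 + 10 \left(-141\right)\right)\right) = \left(\left(7 + \frac{284}{3} + \frac{2}{9} \cdot 181476\right) - 48517\right) \left(463205 - 1442\right) = \left(\left(7 + \frac{284}{3} + 40328\right) - 48517\right) \left(463205 - 1442\right) = \left(\frac{121289}{3} - 48517\right) 461763 = \left(- \frac{24262}{3}\right) 461763 = -3734431302$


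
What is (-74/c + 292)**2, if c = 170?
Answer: 614197089/7225 ≈ 85010.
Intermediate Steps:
(-74/c + 292)**2 = (-74/170 + 292)**2 = (-74*1/170 + 292)**2 = (-37/85 + 292)**2 = (24783/85)**2 = 614197089/7225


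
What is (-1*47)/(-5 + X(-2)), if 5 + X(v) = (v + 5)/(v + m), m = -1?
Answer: 47/11 ≈ 4.2727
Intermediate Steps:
X(v) = -5 + (5 + v)/(-1 + v) (X(v) = -5 + (v + 5)/(v - 1) = -5 + (5 + v)/(-1 + v))
(-1*47)/(-5 + X(-2)) = (-1*47)/(-5 + 2*(5 - 2*(-2))/(-1 - 2)) = -47/(-5 + 2*(5 + 4)/(-3)) = -47/(-5 + 2*(-⅓)*9) = -47/(-5 - 6) = -47/(-11) = -1/11*(-47) = 47/11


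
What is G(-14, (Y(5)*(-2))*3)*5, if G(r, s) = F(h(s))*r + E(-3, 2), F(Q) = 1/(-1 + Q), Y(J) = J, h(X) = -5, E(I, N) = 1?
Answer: 50/3 ≈ 16.667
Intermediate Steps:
G(r, s) = 1 - r/6 (G(r, s) = r/(-1 - 5) + 1 = r/(-6) + 1 = -r/6 + 1 = 1 - r/6)
G(-14, (Y(5)*(-2))*3)*5 = (1 - ⅙*(-14))*5 = (1 + 7/3)*5 = (10/3)*5 = 50/3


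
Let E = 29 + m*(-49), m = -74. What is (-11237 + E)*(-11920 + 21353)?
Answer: -71521006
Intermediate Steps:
E = 3655 (E = 29 - 74*(-49) = 29 + 3626 = 3655)
(-11237 + E)*(-11920 + 21353) = (-11237 + 3655)*(-11920 + 21353) = -7582*9433 = -71521006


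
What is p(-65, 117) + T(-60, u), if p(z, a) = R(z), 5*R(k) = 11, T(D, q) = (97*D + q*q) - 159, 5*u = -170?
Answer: -24104/5 ≈ -4820.8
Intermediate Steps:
u = -34 (u = (⅕)*(-170) = -34)
T(D, q) = -159 + q² + 97*D (T(D, q) = (97*D + q²) - 159 = (q² + 97*D) - 159 = -159 + q² + 97*D)
R(k) = 11/5 (R(k) = (⅕)*11 = 11/5)
p(z, a) = 11/5
p(-65, 117) + T(-60, u) = 11/5 + (-159 + (-34)² + 97*(-60)) = 11/5 + (-159 + 1156 - 5820) = 11/5 - 4823 = -24104/5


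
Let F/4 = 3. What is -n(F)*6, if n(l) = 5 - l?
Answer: 42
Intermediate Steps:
F = 12 (F = 4*3 = 12)
-n(F)*6 = -(5 - 1*12)*6 = -(5 - 12)*6 = -1*(-7)*6 = 7*6 = 42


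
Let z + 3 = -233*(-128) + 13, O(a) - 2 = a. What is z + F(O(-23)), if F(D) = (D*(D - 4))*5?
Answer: 32459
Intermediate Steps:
O(a) = 2 + a
F(D) = 5*D*(-4 + D) (F(D) = (D*(-4 + D))*5 = 5*D*(-4 + D))
z = 29834 (z = -3 + (-233*(-128) + 13) = -3 + (29824 + 13) = -3 + 29837 = 29834)
z + F(O(-23)) = 29834 + 5*(2 - 23)*(-4 + (2 - 23)) = 29834 + 5*(-21)*(-4 - 21) = 29834 + 5*(-21)*(-25) = 29834 + 2625 = 32459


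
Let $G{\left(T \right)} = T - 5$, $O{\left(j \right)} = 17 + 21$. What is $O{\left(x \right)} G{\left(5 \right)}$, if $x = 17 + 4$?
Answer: $0$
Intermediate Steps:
$x = 21$
$O{\left(j \right)} = 38$
$G{\left(T \right)} = -5 + T$ ($G{\left(T \right)} = T - 5 = -5 + T$)
$O{\left(x \right)} G{\left(5 \right)} = 38 \left(-5 + 5\right) = 38 \cdot 0 = 0$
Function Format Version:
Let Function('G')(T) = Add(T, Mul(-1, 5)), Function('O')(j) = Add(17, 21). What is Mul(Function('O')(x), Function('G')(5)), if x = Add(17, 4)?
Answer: 0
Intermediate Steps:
x = 21
Function('O')(j) = 38
Function('G')(T) = Add(-5, T) (Function('G')(T) = Add(T, -5) = Add(-5, T))
Mul(Function('O')(x), Function('G')(5)) = Mul(38, Add(-5, 5)) = Mul(38, 0) = 0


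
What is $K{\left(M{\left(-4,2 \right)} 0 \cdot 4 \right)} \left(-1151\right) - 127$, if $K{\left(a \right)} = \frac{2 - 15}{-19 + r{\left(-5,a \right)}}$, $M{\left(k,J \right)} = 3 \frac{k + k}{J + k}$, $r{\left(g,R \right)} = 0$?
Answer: $- \frac{17376}{19} \approx -914.53$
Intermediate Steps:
$M{\left(k,J \right)} = \frac{6 k}{J + k}$ ($M{\left(k,J \right)} = 3 \frac{2 k}{J + k} = \frac{6 k}{J + k}$)
$K{\left(a \right)} = \frac{13}{19}$ ($K{\left(a \right)} = \frac{2 - 15}{-19 + 0} = - \frac{13}{-19} = \left(-13\right) \left(- \frac{1}{19}\right) = \frac{13}{19}$)
$K{\left(M{\left(-4,2 \right)} 0 \cdot 4 \right)} \left(-1151\right) - 127 = \frac{13}{19} \left(-1151\right) - 127 = - \frac{14963}{19} - 127 = - \frac{17376}{19}$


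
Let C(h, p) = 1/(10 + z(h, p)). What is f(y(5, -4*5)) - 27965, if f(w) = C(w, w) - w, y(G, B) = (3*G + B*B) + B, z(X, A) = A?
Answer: -11485799/405 ≈ -28360.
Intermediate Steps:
y(G, B) = B + B² + 3*G (y(G, B) = (3*G + B²) + B = (B² + 3*G) + B = B + B² + 3*G)
C(h, p) = 1/(10 + p)
f(w) = 1/(10 + w) - w
f(y(5, -4*5)) - 27965 = (1 - (-4*5 + (-4*5)² + 3*5)*(10 + (-4*5 + (-4*5)² + 3*5)))/(10 + (-4*5 + (-4*5)² + 3*5)) - 27965 = (1 - (-20 + (-20)² + 15)*(10 + (-20 + (-20)² + 15)))/(10 + (-20 + (-20)² + 15)) - 27965 = (1 - (-20 + 400 + 15)*(10 + (-20 + 400 + 15)))/(10 + (-20 + 400 + 15)) - 27965 = (1 - 1*395*(10 + 395))/(10 + 395) - 27965 = (1 - 1*395*405)/405 - 27965 = (1 - 159975)/405 - 27965 = (1/405)*(-159974) - 27965 = -159974/405 - 27965 = -11485799/405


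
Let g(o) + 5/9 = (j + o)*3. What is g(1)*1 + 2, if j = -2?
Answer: -14/9 ≈ -1.5556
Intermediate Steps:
g(o) = -59/9 + 3*o (g(o) = -5/9 + (-2 + o)*3 = -5/9 + (-6 + 3*o) = -59/9 + 3*o)
g(1)*1 + 2 = (-59/9 + 3*1)*1 + 2 = (-59/9 + 3)*1 + 2 = -32/9*1 + 2 = -32/9 + 2 = -14/9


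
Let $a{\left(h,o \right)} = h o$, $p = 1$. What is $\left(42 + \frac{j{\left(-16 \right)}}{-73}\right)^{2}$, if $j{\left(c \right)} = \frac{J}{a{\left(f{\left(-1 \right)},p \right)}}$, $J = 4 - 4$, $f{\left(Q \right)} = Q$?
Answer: $1764$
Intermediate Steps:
$J = 0$
$j{\left(c \right)} = 0$ ($j{\left(c \right)} = \frac{0}{\left(-1\right) 1} = \frac{0}{-1} = 0 \left(-1\right) = 0$)
$\left(42 + \frac{j{\left(-16 \right)}}{-73}\right)^{2} = \left(42 + \frac{0}{-73}\right)^{2} = \left(42 + 0 \left(- \frac{1}{73}\right)\right)^{2} = \left(42 + 0\right)^{2} = 42^{2} = 1764$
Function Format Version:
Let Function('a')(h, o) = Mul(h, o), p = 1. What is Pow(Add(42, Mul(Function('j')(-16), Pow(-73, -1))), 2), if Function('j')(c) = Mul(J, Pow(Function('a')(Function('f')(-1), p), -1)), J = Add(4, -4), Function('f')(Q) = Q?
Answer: 1764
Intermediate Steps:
J = 0
Function('j')(c) = 0 (Function('j')(c) = Mul(0, Pow(Mul(-1, 1), -1)) = Mul(0, Pow(-1, -1)) = Mul(0, -1) = 0)
Pow(Add(42, Mul(Function('j')(-16), Pow(-73, -1))), 2) = Pow(Add(42, Mul(0, Pow(-73, -1))), 2) = Pow(Add(42, Mul(0, Rational(-1, 73))), 2) = Pow(Add(42, 0), 2) = Pow(42, 2) = 1764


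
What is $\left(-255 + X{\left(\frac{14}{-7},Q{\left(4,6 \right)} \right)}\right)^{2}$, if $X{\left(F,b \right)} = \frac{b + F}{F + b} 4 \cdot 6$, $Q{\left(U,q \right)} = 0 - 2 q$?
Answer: $53361$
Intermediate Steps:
$Q{\left(U,q \right)} = - 2 q$
$X{\left(F,b \right)} = 24$ ($X{\left(F,b \right)} = \frac{F + b}{F + b} 4 \cdot 6 = 1 \cdot 4 \cdot 6 = 4 \cdot 6 = 24$)
$\left(-255 + X{\left(\frac{14}{-7},Q{\left(4,6 \right)} \right)}\right)^{2} = \left(-255 + 24\right)^{2} = \left(-231\right)^{2} = 53361$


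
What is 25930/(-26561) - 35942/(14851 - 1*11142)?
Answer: -1050829832/98514749 ≈ -10.667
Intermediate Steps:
25930/(-26561) - 35942/(14851 - 1*11142) = 25930*(-1/26561) - 35942/(14851 - 11142) = -25930/26561 - 35942/3709 = -1050829832/98514749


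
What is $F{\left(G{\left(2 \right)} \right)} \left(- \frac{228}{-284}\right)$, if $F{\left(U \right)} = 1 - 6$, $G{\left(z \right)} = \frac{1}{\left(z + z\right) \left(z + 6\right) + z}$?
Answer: $- \frac{285}{71} \approx -4.0141$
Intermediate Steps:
$G{\left(z \right)} = \frac{1}{z + 2 z \left(6 + z\right)}$ ($G{\left(z \right)} = \frac{1}{2 z \left(6 + z\right) + z} = \frac{1}{z + 2 z \left(6 + z\right)}$)
$F{\left(U \right)} = -5$ ($F{\left(U \right)} = 1 - 6 = -5$)
$F{\left(G{\left(2 \right)} \right)} \left(- \frac{228}{-284}\right) = - 5 \left(- \frac{228}{-284}\right) = - 5 \left(\left(-228\right) \left(- \frac{1}{284}\right)\right) = \left(-5\right) \frac{57}{71} = - \frac{285}{71}$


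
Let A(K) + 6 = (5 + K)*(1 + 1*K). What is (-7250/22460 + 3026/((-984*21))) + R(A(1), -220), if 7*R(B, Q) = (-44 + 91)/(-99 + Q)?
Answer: -1814683987/3701304684 ≈ -0.49028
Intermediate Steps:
A(K) = -6 + (1 + K)*(5 + K) (A(K) = -6 + (5 + K)*(1 + 1*K) = -6 + (5 + K)*(1 + K) = -6 + (1 + K)*(5 + K))
R(B, Q) = 47/(7*(-99 + Q)) (R(B, Q) = ((-44 + 91)/(-99 + Q))/7 = (47/(-99 + Q))/7 = 47/(7*(-99 + Q)))
(-7250/22460 + 3026/((-984*21))) + R(A(1), -220) = (-7250/22460 + 3026/((-984*21))) + 47/(7*(-99 - 220)) = (-7250*1/22460 + 3026/(-20664)) + (47/7)/(-319) = (-725/2246 + 3026*(-1/20664)) + (47/7)*(-1/319) = (-725/2246 - 1513/10332) - 47/2233 = -5444449/11602836 - 47/2233 = -1814683987/3701304684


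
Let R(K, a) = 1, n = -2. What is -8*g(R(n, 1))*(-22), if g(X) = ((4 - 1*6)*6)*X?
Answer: -2112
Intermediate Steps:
g(X) = -12*X (g(X) = ((4 - 6)*6)*X = (-2*6)*X = -12*X)
-8*g(R(n, 1))*(-22) = -(-96)*(-22) = -8*(-12)*(-22) = 96*(-22) = -2112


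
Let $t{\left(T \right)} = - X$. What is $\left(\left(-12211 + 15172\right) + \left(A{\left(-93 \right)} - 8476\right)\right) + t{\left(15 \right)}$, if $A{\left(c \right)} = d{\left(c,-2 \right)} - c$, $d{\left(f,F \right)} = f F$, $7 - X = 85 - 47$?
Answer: $-5205$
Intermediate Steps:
$X = -31$ ($X = 7 - \left(85 - 47\right) = 7 - 38 = -31$)
$t{\left(T \right)} = 31$ ($t{\left(T \right)} = \left(-1\right) \left(-31\right) = 31$)
$d{\left(f,F \right)} = F f$
$A{\left(c \right)} = - 3 c$ ($A{\left(c \right)} = - 2 c - c = - 3 c$)
$\left(\left(-12211 + 15172\right) + \left(A{\left(-93 \right)} - 8476\right)\right) + t{\left(15 \right)} = \left(\left(-12211 + 15172\right) - 8197\right) + 31 = \left(2961 + \left(279 - 8476\right)\right) + 31 = \left(2961 - 8197\right) + 31 = -5236 + 31 = -5205$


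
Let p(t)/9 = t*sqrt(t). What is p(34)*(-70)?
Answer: -21420*sqrt(34) ≈ -1.2490e+5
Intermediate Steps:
p(t) = 9*t**(3/2) (p(t) = 9*(t*sqrt(t)) = 9*t**(3/2))
p(34)*(-70) = (9*34**(3/2))*(-70) = (9*(34*sqrt(34)))*(-70) = (306*sqrt(34))*(-70) = -21420*sqrt(34)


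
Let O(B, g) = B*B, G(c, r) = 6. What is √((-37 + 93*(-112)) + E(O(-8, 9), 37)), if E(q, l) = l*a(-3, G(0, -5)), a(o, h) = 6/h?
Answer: 4*I*√651 ≈ 102.06*I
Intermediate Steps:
O(B, g) = B²
E(q, l) = l (E(q, l) = l*(6/6) = l*(6*(⅙)) = l*1 = l)
√((-37 + 93*(-112)) + E(O(-8, 9), 37)) = √((-37 + 93*(-112)) + 37) = √((-37 - 10416) + 37) = √(-10453 + 37) = √(-10416) = 4*I*√651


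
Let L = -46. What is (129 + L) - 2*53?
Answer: -23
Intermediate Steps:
(129 + L) - 2*53 = (129 - 46) - 2*53 = 83 - 106 = -23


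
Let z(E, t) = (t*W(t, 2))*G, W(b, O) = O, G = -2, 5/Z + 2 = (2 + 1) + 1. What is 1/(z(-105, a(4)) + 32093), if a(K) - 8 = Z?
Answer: 1/32051 ≈ 3.1200e-5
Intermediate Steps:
Z = 5/2 (Z = 5/(-2 + ((2 + 1) + 1)) = 5/(-2 + (3 + 1)) = 5/(-2 + 4) = 5/2 ≈ 2.5000)
a(K) = 21/2 (a(K) = 8 + 5/2 = 21/2)
z(E, t) = -4*t (z(E, t) = (t*2)*(-2) = (2*t)*(-2) = -4*t)
1/(z(-105, a(4)) + 32093) = 1/(-4*21/2 + 32093) = 1/(-42 + 32093) = 1/32051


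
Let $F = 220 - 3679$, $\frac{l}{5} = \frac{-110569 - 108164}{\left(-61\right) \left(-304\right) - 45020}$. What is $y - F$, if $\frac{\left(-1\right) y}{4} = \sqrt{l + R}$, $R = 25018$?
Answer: $3459 - \frac{2 \sqrt{4391509472227}}{6619} \approx 2825.8$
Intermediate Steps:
$l = \frac{1093665}{26476}$ ($l = 5 \frac{-110569 - 108164}{\left(-61\right) \left(-304\right) - 45020} = 5 \left(- \frac{218733}{18544 - 45020}\right) = 5 \left(- \frac{218733}{-26476}\right) = 5 \left(\left(-218733\right) \left(- \frac{1}{26476}\right)\right) = 5 \cdot \frac{218733}{26476} = \frac{1093665}{26476} \approx 41.308$)
$y = - \frac{2 \sqrt{4391509472227}}{6619}$ ($y = - 4 \sqrt{\frac{1093665}{26476} + 25018} = - 4 \sqrt{\frac{663470233}{26476}} = - 4 \frac{\sqrt{4391509472227}}{13238} = - \frac{2 \sqrt{4391509472227}}{6619} \approx -633.21$)
$F = -3459$ ($F = 220 - 3679 = -3459$)
$y - F = - \frac{2 \sqrt{4391509472227}}{6619} - -3459 = - \frac{2 \sqrt{4391509472227}}{6619} + 3459 = 3459 - \frac{2 \sqrt{4391509472227}}{6619}$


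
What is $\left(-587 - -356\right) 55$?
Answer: $-12705$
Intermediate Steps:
$\left(-587 - -356\right) 55 = \left(-587 + 356\right) 55 = \left(-231\right) 55 = -12705$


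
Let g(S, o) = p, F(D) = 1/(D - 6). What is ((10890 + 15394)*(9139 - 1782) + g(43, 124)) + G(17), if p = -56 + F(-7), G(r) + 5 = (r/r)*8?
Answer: 2513827354/13 ≈ 1.9337e+8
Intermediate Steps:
F(D) = 1/(-6 + D)
G(r) = 3 (G(r) = -5 + (r/r)*8 = -5 + 1*8 = -5 + 8 = 3)
p = -729/13 (p = -56 + 1/(-6 - 7) = -56 + 1/(-13) = -56 - 1/13 = -729/13 ≈ -56.077)
g(S, o) = -729/13
((10890 + 15394)*(9139 - 1782) + g(43, 124)) + G(17) = ((10890 + 15394)*(9139 - 1782) - 729/13) + 3 = (26284*7357 - 729/13) + 3 = (193371388 - 729/13) + 3 = 2513827315/13 + 3 = 2513827354/13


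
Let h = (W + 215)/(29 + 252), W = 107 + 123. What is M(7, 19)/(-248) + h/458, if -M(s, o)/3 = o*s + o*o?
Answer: 47710199/7979276 ≈ 5.9793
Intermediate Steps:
W = 230
M(s, o) = -3*o**2 - 3*o*s (M(s, o) = -3*(o*s + o*o) = -3*(o*s + o**2) = -3*(o**2 + o*s) = -3*o**2 - 3*o*s)
h = 445/281 (h = (230 + 215)/(29 + 252) = 445/281 ≈ 1.5836)
M(7, 19)/(-248) + h/458 = -3*19*(19 + 7)/(-248) + (445/281)/458 = -3*19*26*(-1/248) + (445/281)*(1/458) = -1482*(-1/248) + 445/128698 = 741/124 + 445/128698 = 47710199/7979276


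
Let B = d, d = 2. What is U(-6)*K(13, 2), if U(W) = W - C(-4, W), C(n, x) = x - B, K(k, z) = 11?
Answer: 22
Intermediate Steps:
B = 2
C(n, x) = -2 + x (C(n, x) = x - 1*2 = x - 2 = -2 + x)
U(W) = 2 (U(W) = W - (-2 + W) = W + (2 - W) = 2)
U(-6)*K(13, 2) = 2*11 = 22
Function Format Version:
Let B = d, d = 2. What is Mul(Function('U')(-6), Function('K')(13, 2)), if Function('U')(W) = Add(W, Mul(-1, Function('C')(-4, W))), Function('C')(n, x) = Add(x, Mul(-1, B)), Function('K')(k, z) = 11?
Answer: 22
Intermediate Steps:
B = 2
Function('C')(n, x) = Add(-2, x) (Function('C')(n, x) = Add(x, Mul(-1, 2)) = Add(x, -2) = Add(-2, x))
Function('U')(W) = 2 (Function('U')(W) = Add(W, Mul(-1, Add(-2, W))) = Add(W, Add(2, Mul(-1, W))) = 2)
Mul(Function('U')(-6), Function('K')(13, 2)) = Mul(2, 11) = 22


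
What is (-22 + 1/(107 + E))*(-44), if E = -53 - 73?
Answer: 18436/19 ≈ 970.32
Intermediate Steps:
E = -126
(-22 + 1/(107 + E))*(-44) = (-22 + 1/(107 - 126))*(-44) = (-22 + 1/(-19))*(-44) = (-22 - 1/19)*(-44) = -419/19*(-44) = 18436/19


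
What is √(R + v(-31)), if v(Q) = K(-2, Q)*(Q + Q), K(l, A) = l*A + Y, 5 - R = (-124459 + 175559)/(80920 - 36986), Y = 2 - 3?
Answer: I*√1823149166003/21967 ≈ 61.467*I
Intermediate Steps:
Y = -1
R = 84285/21967 (R = 5 - (-124459 + 175559)/(80920 - 36986) = 5 - 51100/43934 = 5 - 1*25550/21967 = 5 - 25550/21967 = 84285/21967 ≈ 3.8369)
K(l, A) = -1 + A*l (K(l, A) = l*A - 1 = A*l - 1 = -1 + A*l)
v(Q) = 2*Q*(-1 - 2*Q) (v(Q) = (-1 + Q*(-2))*(Q + Q) = (-1 - 2*Q)*(2*Q) = 2*Q*(-1 - 2*Q))
√(R + v(-31)) = √(84285/21967 + 2*(-31)*(-1 - 2*(-31))) = √(84285/21967 + 2*(-31)*(-1 + 62)) = √(84285/21967 + 2*(-31)*61) = √(84285/21967 - 3782) = √(-82994909/21967) = I*√1823149166003/21967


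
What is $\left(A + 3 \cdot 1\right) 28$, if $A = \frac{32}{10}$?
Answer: $\frac{868}{5} \approx 173.6$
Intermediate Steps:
$A = \frac{16}{5}$ ($A = 32 \cdot \frac{1}{10} = \frac{16}{5} \approx 3.2$)
$\left(A + 3 \cdot 1\right) 28 = \left(\frac{16}{5} + 3 \cdot 1\right) 28 = \left(\frac{16}{5} + 3\right) 28 = \frac{31}{5} \cdot 28 = \frac{868}{5}$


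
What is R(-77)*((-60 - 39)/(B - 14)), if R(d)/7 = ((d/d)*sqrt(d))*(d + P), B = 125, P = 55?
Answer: 5082*I*sqrt(77)/37 ≈ 1205.3*I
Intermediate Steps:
R(d) = 7*sqrt(d)*(55 + d) (R(d) = 7*(((d/d)*sqrt(d))*(d + 55)) = 7*((1*sqrt(d))*(55 + d)) = 7*(sqrt(d)*(55 + d)) = 7*sqrt(d)*(55 + d))
R(-77)*((-60 - 39)/(B - 14)) = (7*sqrt(-77)*(55 - 77))*((-60 - 39)/(125 - 14)) = (7*(I*sqrt(77))*(-22))*(-99/111) = (-154*I*sqrt(77))*(-99*1/111) = -154*I*sqrt(77)*(-33/37) = 5082*I*sqrt(77)/37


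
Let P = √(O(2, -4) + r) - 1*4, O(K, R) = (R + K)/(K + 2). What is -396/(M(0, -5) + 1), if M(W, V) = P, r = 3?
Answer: 2376/13 + 396*√10/13 ≈ 279.10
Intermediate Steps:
O(K, R) = (K + R)/(2 + K)
P = -4 + √10/2 (P = √((2 - 4)/(2 + 2) + 3) - 1*4 = √(-2/4 + 3) - 4 = √((¼)*(-2) + 3) - 4 = √(-½ + 3) - 4 = √(5/2) - 4 = √10/2 - 4 = -4 + √10/2 ≈ -2.4189)
M(W, V) = -4 + √10/2
-396/(M(0, -5) + 1) = -396/((-4 + √10/2) + 1) = -396/(-3 + √10/2)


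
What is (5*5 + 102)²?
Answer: 16129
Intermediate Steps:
(5*5 + 102)² = (25 + 102)² = 127² = 16129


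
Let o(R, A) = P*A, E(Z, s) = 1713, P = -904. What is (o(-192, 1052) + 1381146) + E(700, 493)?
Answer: 431851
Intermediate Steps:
o(R, A) = -904*A
(o(-192, 1052) + 1381146) + E(700, 493) = (-904*1052 + 1381146) + 1713 = (-951008 + 1381146) + 1713 = 430138 + 1713 = 431851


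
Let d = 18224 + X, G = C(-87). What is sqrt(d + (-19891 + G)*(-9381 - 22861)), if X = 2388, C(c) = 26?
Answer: sqrt(640507942) ≈ 25308.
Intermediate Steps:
G = 26
d = 20612 (d = 18224 + 2388 = 20612)
sqrt(d + (-19891 + G)*(-9381 - 22861)) = sqrt(20612 + (-19891 + 26)*(-9381 - 22861)) = sqrt(20612 - 19865*(-32242)) = sqrt(20612 + 640487330) = sqrt(640507942)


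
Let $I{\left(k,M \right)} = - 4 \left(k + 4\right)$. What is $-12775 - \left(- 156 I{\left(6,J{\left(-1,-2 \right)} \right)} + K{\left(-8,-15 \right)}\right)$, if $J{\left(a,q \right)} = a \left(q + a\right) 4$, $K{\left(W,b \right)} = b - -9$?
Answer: $-19009$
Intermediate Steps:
$K{\left(W,b \right)} = 9 + b$ ($K{\left(W,b \right)} = b + 9 = 9 + b$)
$J{\left(a,q \right)} = 4 a \left(a + q\right)$ ($J{\left(a,q \right)} = a \left(a + q\right) 4 = 4 a \left(a + q\right)$)
$I{\left(k,M \right)} = -16 - 4 k$ ($I{\left(k,M \right)} = - 4 \left(4 + k\right) = -16 - 4 k$)
$-12775 - \left(- 156 I{\left(6,J{\left(-1,-2 \right)} \right)} + K{\left(-8,-15 \right)}\right) = -12775 - \left(- 156 \left(-16 - 24\right) + \left(9 - 15\right)\right) = -12775 - \left(- 156 \left(-16 - 24\right) - 6\right) = -12775 - \left(\left(-156\right) \left(-40\right) - 6\right) = -12775 - \left(6240 - 6\right) = -12775 - 6234 = -19009$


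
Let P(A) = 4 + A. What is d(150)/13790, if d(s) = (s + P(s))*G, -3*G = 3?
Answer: -152/6895 ≈ -0.022045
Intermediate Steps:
G = -1 (G = -1/3*3 = -1)
d(s) = -4 - 2*s (d(s) = (s + (4 + s))*(-1) = (4 + 2*s)*(-1) = -4 - 2*s)
d(150)/13790 = (-4 - 2*150)/13790 = (-4 - 300)*(1/13790) = -304*1/13790 = -152/6895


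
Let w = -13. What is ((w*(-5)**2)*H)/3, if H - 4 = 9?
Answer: -4225/3 ≈ -1408.3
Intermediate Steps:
H = 13 (H = 4 + 9 = 13)
((w*(-5)**2)*H)/3 = (-13*(-5)**2*13)/3 = (-13*25*13)/3 = (-325*13)/3 = (1/3)*(-4225) = -4225/3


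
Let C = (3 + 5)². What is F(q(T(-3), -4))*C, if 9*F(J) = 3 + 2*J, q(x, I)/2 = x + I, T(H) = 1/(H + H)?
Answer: -2624/27 ≈ -97.185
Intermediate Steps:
T(H) = 1/(2*H)
q(x, I) = 2*I + 2*x (q(x, I) = 2*(x + I) = 2*(I + x) = 2*I + 2*x)
F(J) = ⅓ + 2*J/9 (F(J) = (3 + 2*J)/9 = ⅓ + 2*J/9)
C = 64 (C = 8² = 64)
F(q(T(-3), -4))*C = (⅓ + 2*(2*(-4) + 2*((½)/(-3)))/9)*64 = (⅓ + 2*(-8 + 2*((½)*(-⅓)))/9)*64 = (⅓ + 2*(-8 + 2*(-⅙))/9)*64 = (⅓ + 2*(-8 - ⅓)/9)*64 = (⅓ + (2/9)*(-25/3))*64 = (⅓ - 50/27)*64 = -41/27*64 = -2624/27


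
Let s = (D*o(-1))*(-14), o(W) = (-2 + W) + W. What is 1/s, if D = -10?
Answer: -1/560 ≈ -0.0017857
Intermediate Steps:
o(W) = -2 + 2*W
s = -560 (s = -10*(-2 + 2*(-1))*(-14) = -10*(-2 - 2)*(-14) = -10*(-4)*(-14) = 40*(-14) = -560)
1/s = 1/(-560) = -1/560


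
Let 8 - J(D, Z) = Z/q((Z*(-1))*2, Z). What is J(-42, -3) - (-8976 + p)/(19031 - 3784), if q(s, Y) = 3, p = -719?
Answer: 146918/15247 ≈ 9.6359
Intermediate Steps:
J(D, Z) = 8 - Z/3
J(-42, -3) - (-8976 + p)/(19031 - 3784) = (8 - ⅓*(-3)) - (-8976 - 719)/(19031 - 3784) = (8 + 1) - (-9695)/15247 = 9 - (-9695)/15247 = 9 - 1*(-9695/15247) = 9 + 9695/15247 = 146918/15247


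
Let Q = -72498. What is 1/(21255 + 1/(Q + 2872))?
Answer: 69626/1479900629 ≈ 4.7048e-5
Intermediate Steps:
1/(21255 + 1/(Q + 2872)) = 1/(21255 + 1/(-72498 + 2872)) = 1/(21255 + 1/(-69626)) = 1/(21255 - 1/69626) = 1/(1479900629/69626) = 69626/1479900629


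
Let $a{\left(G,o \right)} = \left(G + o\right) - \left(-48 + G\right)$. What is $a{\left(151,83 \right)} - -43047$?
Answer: $43178$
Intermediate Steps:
$a{\left(G,o \right)} = 48 + o$
$a{\left(151,83 \right)} - -43047 = \left(48 + 83\right) - -43047 = 131 + 43047 = 43178$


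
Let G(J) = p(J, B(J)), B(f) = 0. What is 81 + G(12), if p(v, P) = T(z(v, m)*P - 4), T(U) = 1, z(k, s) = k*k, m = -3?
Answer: 82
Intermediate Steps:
z(k, s) = k**2
p(v, P) = 1
G(J) = 1
81 + G(12) = 81 + 1 = 82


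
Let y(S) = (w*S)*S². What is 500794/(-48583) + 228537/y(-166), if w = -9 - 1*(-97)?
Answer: -201599742223183/19556505985984 ≈ -10.309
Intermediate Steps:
w = 88 (w = -9 + 97 = 88)
y(S) = 88*S³ (y(S) = (88*S)*S² = 88*S³)
500794/(-48583) + 228537/y(-166) = 500794/(-48583) + 228537/((88*(-166)³)) = 500794*(-1/48583) + 228537/((88*(-4574296))) = -500794/48583 + 228537/(-402538048) = -500794/48583 + 228537*(-1/402538048) = -500794/48583 - 228537/402538048 = -201599742223183/19556505985984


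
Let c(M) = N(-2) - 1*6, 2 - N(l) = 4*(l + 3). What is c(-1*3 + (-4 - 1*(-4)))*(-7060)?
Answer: 56480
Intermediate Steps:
N(l) = -10 - 4*l (N(l) = 2 - 4*(l + 3) = 2 - 4*(3 + l) = 2 - (12 + 4*l) = 2 + (-12 - 4*l) = -10 - 4*l)
c(M) = -8 (c(M) = (-10 - 4*(-2)) - 1*6 = (-10 + 8) - 6 = -2 - 6 = -8)
c(-1*3 + (-4 - 1*(-4)))*(-7060) = -8*(-7060) = 56480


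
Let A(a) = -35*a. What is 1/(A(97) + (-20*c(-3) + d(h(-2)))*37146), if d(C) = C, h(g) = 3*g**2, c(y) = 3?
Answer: -1/127893678 ≈ -7.8190e-9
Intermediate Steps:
1/(A(97) + (-20*c(-3) + d(h(-2)))*37146) = 1/((-35*97 + (-20*3 + 3*(-2)**2))*37146) = (1/37146)/(-3395 + (-60 + 3*4)) = (1/37146)/(-3395 + (-60 + 12)) = (1/37146)/(-3395 - 48) = (1/37146)/(-3443) = -1/3443*1/37146 = -1/127893678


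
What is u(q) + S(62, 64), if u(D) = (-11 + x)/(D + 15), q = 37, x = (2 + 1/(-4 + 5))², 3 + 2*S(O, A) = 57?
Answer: 701/26 ≈ 26.962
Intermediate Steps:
S(O, A) = 27 (S(O, A) = -3/2 + (½)*57 = -3/2 + 57/2 = 27)
x = 9 (x = (2 + 1/1)² = (2 + 1)² = 3² = 9)
u(D) = -2/(15 + D) (u(D) = (-11 + 9)/(D + 15) = -2/(15 + D))
u(q) + S(62, 64) = -2/(15 + 37) + 27 = -2/52 + 27 = -2*1/52 + 27 = -1/26 + 27 = 701/26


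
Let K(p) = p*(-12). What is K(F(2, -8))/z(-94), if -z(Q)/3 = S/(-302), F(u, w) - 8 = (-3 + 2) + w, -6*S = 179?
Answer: -7248/179 ≈ -40.492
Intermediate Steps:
S = -179/6 (S = -⅙*179 = -179/6 ≈ -29.833)
F(u, w) = 7 + w (F(u, w) = 8 + ((-3 + 2) + w) = 8 + (-1 + w) = 7 + w)
z(Q) = -179/604 (z(Q) = -(-179)/(2*(-302)) = -(-179)*(-1)/(2*302) = -3*179/1812 = -179/604)
K(p) = -12*p
K(F(2, -8))/z(-94) = (-12*(7 - 8))/(-179/604) = -12*(-1)*(-604/179) = 12*(-604/179) = -7248/179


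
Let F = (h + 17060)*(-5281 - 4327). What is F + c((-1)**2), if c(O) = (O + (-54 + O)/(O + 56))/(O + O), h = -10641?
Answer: -3515403862/57 ≈ -6.1674e+7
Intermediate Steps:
F = -61673752 (F = (-10641 + 17060)*(-5281 - 4327) = 6419*(-9608) = -61673752)
c(O) = (O + (-54 + O)/(56 + O))/(2*O) (c(O) = (O + (-54 + O)/(56 + O))/((2*O)) = (O + (-54 + O)/(56 + O))*(1/(2*O)) = (O + (-54 + O)/(56 + O))/(2*O))
F + c((-1)**2) = -61673752 + (-54 + ((-1)**2)**2 + 57*(-1)**2)/(2*((-1)**2)*(56 + (-1)**2)) = -61673752 + (1/2)*(-54 + 1**2 + 57*1)/(1*(56 + 1)) = -61673752 + (1/2)*1*(-54 + 1 + 57)/57 = -61673752 + (1/2)*1*(1/57)*4 = -61673752 + 2/57 = -3515403862/57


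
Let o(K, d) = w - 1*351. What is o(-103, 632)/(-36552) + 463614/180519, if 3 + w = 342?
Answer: 470782921/183286958 ≈ 2.5686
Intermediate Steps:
w = 339 (w = -3 + 342 = 339)
o(K, d) = -12 (o(K, d) = 339 - 1*351 = 339 - 351 = -12)
o(-103, 632)/(-36552) + 463614/180519 = -12/(-36552) + 463614/180519 = -12*(-1/36552) + 463614*(1/180519) = 1/3046 + 154538/60173 = 470782921/183286958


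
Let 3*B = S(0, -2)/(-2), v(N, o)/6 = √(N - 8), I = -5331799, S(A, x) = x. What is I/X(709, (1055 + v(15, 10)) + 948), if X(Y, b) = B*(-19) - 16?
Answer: 15995397/67 ≈ 2.3874e+5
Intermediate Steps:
v(N, o) = 6*√(-8 + N) (v(N, o) = 6*√(N - 8) = 6*√(-8 + N))
B = ⅓ (B = (-2/(-2))/3 = (-2*(-½))/3 = (⅓)*1 = ⅓ ≈ 0.33333)
X(Y, b) = -67/3 (X(Y, b) = (⅓)*(-19) - 16 = -19/3 - 16 = -67/3)
I/X(709, (1055 + v(15, 10)) + 948) = -5331799/(-67/3) = -5331799*(-3/67) = 15995397/67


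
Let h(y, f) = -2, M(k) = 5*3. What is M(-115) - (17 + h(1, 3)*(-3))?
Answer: -8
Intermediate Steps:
M(k) = 15
M(-115) - (17 + h(1, 3)*(-3)) = 15 - (17 - 2*(-3)) = 15 - (17 + 6) = 15 - 1*23 = 15 - 23 = -8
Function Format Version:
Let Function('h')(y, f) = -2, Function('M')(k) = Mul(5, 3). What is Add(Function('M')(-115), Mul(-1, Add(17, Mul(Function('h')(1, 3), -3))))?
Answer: -8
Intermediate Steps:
Function('M')(k) = 15
Add(Function('M')(-115), Mul(-1, Add(17, Mul(Function('h')(1, 3), -3)))) = Add(15, Mul(-1, Add(17, Mul(-2, -3)))) = Add(15, Mul(-1, Add(17, 6))) = Add(15, Mul(-1, 23)) = Add(15, -23) = -8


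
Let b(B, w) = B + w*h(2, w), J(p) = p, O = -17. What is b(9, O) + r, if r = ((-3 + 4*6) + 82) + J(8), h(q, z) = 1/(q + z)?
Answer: 1817/15 ≈ 121.13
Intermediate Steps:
b(B, w) = B + w/(2 + w)
r = 111 (r = ((-3 + 4*6) + 82) + 8 = ((-3 + 24) + 82) + 8 = (21 + 82) + 8 = 103 + 8 = 111)
b(9, O) + r = (-17 + 9*(2 - 17))/(2 - 17) + 111 = (-17 + 9*(-15))/(-15) + 111 = -(-17 - 135)/15 + 111 = -1/15*(-152) + 111 = 152/15 + 111 = 1817/15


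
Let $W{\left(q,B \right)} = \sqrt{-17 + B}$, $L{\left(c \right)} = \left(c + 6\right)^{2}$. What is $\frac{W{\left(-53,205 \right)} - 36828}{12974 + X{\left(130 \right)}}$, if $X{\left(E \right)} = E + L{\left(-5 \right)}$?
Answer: $- \frac{36828}{13105} + \frac{2 \sqrt{47}}{13105} \approx -2.8092$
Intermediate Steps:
$L{\left(c \right)} = \left(6 + c\right)^{2}$
$X{\left(E \right)} = 1 + E$ ($X{\left(E \right)} = E + \left(6 - 5\right)^{2} = E + 1^{2} = E + 1 = 1 + E$)
$\frac{W{\left(-53,205 \right)} - 36828}{12974 + X{\left(130 \right)}} = \frac{\sqrt{-17 + 205} - 36828}{12974 + \left(1 + 130\right)} = \frac{\sqrt{188} - 36828}{12974 + 131} = \frac{2 \sqrt{47} - 36828}{13105} = \left(-36828 + 2 \sqrt{47}\right) \frac{1}{13105} = - \frac{36828}{13105} + \frac{2 \sqrt{47}}{13105}$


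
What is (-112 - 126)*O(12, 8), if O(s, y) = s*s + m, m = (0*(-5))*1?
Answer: -34272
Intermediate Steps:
m = 0 (m = 0*1 = 0)
O(s, y) = s**2 (O(s, y) = s*s + 0 = s**2 + 0 = s**2)
(-112 - 126)*O(12, 8) = (-112 - 126)*12**2 = -238*144 = -34272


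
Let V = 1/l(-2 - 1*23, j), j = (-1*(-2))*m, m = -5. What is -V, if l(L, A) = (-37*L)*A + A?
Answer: 1/9260 ≈ 0.00010799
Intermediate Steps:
j = -10 (j = -1*(-2)*(-5) = 2*(-5) = -10)
l(L, A) = A - 37*A*L (l(L, A) = -37*A*L + A = A - 37*A*L)
V = -1/9260 (V = 1/(-10*(1 - 37*(-2 - 1*23))) = 1/(-10*(1 - 37*(-2 - 23))) = 1/(-10*(1 - 37*(-25))) = 1/(-10*(1 + 925)) = 1/(-10*926) = 1/(-9260) = -1/9260 ≈ -0.00010799)
-V = -1*(-1/9260) = 1/9260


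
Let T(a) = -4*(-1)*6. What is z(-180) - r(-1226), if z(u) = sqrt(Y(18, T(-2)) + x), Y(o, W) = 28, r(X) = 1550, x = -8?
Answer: -1550 + 2*sqrt(5) ≈ -1545.5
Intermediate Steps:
T(a) = 24 (T(a) = 4*6 = 24)
z(u) = 2*sqrt(5) (z(u) = sqrt(28 - 8) = sqrt(20) = 2*sqrt(5))
z(-180) - r(-1226) = 2*sqrt(5) - 1*1550 = 2*sqrt(5) - 1550 = -1550 + 2*sqrt(5)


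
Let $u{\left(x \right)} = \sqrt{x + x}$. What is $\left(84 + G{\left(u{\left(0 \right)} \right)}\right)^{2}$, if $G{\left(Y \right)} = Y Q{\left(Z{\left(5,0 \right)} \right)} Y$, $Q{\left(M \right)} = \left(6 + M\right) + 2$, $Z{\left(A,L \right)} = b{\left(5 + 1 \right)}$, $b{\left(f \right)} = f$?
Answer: $7056$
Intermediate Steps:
$u{\left(x \right)} = \sqrt{2} \sqrt{x}$ ($u{\left(x \right)} = \sqrt{2 x} = \sqrt{2} \sqrt{x}$)
$Z{\left(A,L \right)} = 6$ ($Z{\left(A,L \right)} = 5 + 1 = 6$)
$Q{\left(M \right)} = 8 + M$
$G{\left(Y \right)} = 14 Y^{2}$ ($G{\left(Y \right)} = Y \left(8 + 6\right) Y = Y 14 Y = 14 Y Y = 14 Y^{2}$)
$\left(84 + G{\left(u{\left(0 \right)} \right)}\right)^{2} = \left(84 + 14 \left(\sqrt{2} \sqrt{0}\right)^{2}\right)^{2} = \left(84 + 14 \left(\sqrt{2} \cdot 0\right)^{2}\right)^{2} = \left(84 + 14 \cdot 0^{2}\right)^{2} = \left(84 + 14 \cdot 0\right)^{2} = \left(84 + 0\right)^{2} = 84^{2} = 7056$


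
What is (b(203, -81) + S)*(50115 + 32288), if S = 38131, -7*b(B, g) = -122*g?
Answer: 21180455105/7 ≈ 3.0258e+9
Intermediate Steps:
b(B, g) = 122*g/7 (b(B, g) = -(-122)*g/7 = 122*g/7)
(b(203, -81) + S)*(50115 + 32288) = ((122/7)*(-81) + 38131)*(50115 + 32288) = (-9882/7 + 38131)*82403 = (257035/7)*82403 = 21180455105/7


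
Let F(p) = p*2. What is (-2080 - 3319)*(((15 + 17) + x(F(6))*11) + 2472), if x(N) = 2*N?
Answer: -14944432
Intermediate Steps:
F(p) = 2*p
(-2080 - 3319)*(((15 + 17) + x(F(6))*11) + 2472) = (-2080 - 3319)*(((15 + 17) + (2*(2*6))*11) + 2472) = -5399*((32 + (2*12)*11) + 2472) = -5399*((32 + 24*11) + 2472) = -5399*((32 + 264) + 2472) = -5399*(296 + 2472) = -5399*2768 = -14944432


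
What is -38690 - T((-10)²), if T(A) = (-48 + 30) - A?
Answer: -38572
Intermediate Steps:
T(A) = -18 - A
-38690 - T((-10)²) = -38690 - (-18 - 1*(-10)²) = -38690 - (-18 - 1*100) = -38690 - (-18 - 100) = -38690 - 1*(-118) = -38690 + 118 = -38572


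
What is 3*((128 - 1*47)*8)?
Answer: 1944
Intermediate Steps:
3*((128 - 1*47)*8) = 3*((128 - 47)*8) = 3*(81*8) = 3*648 = 1944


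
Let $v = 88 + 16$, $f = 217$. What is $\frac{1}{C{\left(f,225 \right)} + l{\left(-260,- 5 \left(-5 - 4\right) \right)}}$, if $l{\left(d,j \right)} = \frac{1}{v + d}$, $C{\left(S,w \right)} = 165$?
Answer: $\frac{156}{25739} \approx 0.0060608$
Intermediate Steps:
$v = 104$
$l{\left(d,j \right)} = \frac{1}{104 + d}$
$\frac{1}{C{\left(f,225 \right)} + l{\left(-260,- 5 \left(-5 - 4\right) \right)}} = \frac{1}{165 + \frac{1}{104 - 260}} = \frac{1}{165 + \frac{1}{-156}} = \frac{1}{165 - \frac{1}{156}} = \frac{1}{\frac{25739}{156}} = \frac{156}{25739}$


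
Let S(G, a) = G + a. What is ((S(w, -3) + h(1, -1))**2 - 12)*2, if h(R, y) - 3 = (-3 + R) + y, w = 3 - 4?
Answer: 8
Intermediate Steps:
w = -1
h(R, y) = R + y (h(R, y) = 3 + ((-3 + R) + y) = 3 + (-3 + R + y) = R + y)
((S(w, -3) + h(1, -1))**2 - 12)*2 = (((-1 - 3) + (1 - 1))**2 - 12)*2 = ((-4 + 0)**2 - 12)*2 = ((-4)**2 - 12)*2 = (16 - 12)*2 = 4*2 = 8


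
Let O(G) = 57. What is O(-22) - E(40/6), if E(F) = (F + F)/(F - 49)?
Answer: 7279/127 ≈ 57.315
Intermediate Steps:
E(F) = 2*F/(-49 + F) (E(F) = (2*F)/(-49 + F) = 2*F/(-49 + F))
O(-22) - E(40/6) = 57 - 2*40/6/(-49 + 40/6) = 57 - 2*40*(⅙)/(-49 + 40*(⅙)) = 57 - 2*20/(3*(-49 + 20/3)) = 57 - 2*20/(3*(-127/3)) = 57 - 2*20*(-3)/(3*127) = 57 - 1*(-40/127) = 57 + 40/127 = 7279/127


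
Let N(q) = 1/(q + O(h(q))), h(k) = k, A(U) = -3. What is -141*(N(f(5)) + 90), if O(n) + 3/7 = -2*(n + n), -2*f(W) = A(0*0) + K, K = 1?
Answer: -101191/8 ≈ -12649.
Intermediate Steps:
f(W) = 1 (f(W) = -(-3 + 1)/2 = -½*(-2) = 1)
O(n) = -3/7 - 4*n (O(n) = -3/7 - 2*(n + n) = -3/7 - 4*n)
N(q) = 1/(-3/7 - 3*q) (N(q) = 1/(q + (-3/7 - 4*q)) = 1/(-3/7 - 3*q))
-141*(N(f(5)) + 90) = -141*(-7/(3 + 21*1) + 90) = -141*(-7/(3 + 21) + 90) = -141*(-7/24 + 90) = -141*2153/24 = -101191/8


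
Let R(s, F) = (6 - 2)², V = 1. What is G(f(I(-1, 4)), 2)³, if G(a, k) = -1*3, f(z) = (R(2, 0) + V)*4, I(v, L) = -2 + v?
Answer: -27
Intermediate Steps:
R(s, F) = 16 (R(s, F) = 4² = 16)
f(z) = 68 (f(z) = (16 + 1)*4 = 17*4 = 68)
G(a, k) = -3
G(f(I(-1, 4)), 2)³ = (-3)³ = -27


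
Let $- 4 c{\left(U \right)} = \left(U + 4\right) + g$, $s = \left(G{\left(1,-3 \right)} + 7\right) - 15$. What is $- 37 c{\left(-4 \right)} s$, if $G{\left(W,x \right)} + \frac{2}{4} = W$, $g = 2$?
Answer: $- \frac{555}{4} \approx -138.75$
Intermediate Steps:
$G{\left(W,x \right)} = - \frac{1}{2} + W$
$s = - \frac{15}{2}$ ($s = \left(\left(- \frac{1}{2} + 1\right) + 7\right) - 15 = \left(\frac{1}{2} + 7\right) - 15 = \frac{15}{2} - 15 = - \frac{15}{2} \approx -7.5$)
$c{\left(U \right)} = - \frac{3}{2} - \frac{U}{4}$ ($c{\left(U \right)} = - \frac{\left(U + 4\right) + 2}{4} = - \frac{\left(4 + U\right) + 2}{4} = - \frac{6 + U}{4} = - \frac{3}{2} - \frac{U}{4}$)
$- 37 c{\left(-4 \right)} s = - 37 \left(- \frac{3}{2} - -1\right) \left(- \frac{15}{2}\right) = - 37 \left(- \frac{3}{2} + 1\right) \left(- \frac{15}{2}\right) = \left(-37\right) \left(- \frac{1}{2}\right) \left(- \frac{15}{2}\right) = \frac{37}{2} \left(- \frac{15}{2}\right) = - \frac{555}{4}$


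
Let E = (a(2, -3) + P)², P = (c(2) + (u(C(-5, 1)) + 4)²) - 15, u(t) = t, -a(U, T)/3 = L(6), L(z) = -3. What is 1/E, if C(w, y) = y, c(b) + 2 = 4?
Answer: 1/441 ≈ 0.0022676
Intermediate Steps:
a(U, T) = 9 (a(U, T) = -3*(-3) = 9)
c(b) = 2 (c(b) = -2 + 4 = 2)
P = 12 (P = (2 + (1 + 4)²) - 15 = (2 + 5²) - 15 = (2 + 25) - 15 = 27 - 15 = 12)
E = 441 (E = (9 + 12)² = 21² = 441)
1/E = 1/441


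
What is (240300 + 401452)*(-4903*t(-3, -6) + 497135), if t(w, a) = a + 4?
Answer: 325330400632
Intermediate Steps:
t(w, a) = 4 + a
(240300 + 401452)*(-4903*t(-3, -6) + 497135) = (240300 + 401452)*(-4903*(4 - 6) + 497135) = 641752*(-4903*(-2) + 497135) = 641752*(9806 + 497135) = 641752*506941 = 325330400632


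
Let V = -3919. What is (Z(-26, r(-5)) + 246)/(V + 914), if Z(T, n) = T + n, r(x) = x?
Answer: -43/601 ≈ -0.071547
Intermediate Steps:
(Z(-26, r(-5)) + 246)/(V + 914) = ((-26 - 5) + 246)/(-3919 + 914) = (-31 + 246)/(-3005) = 215*(-1/3005) = -43/601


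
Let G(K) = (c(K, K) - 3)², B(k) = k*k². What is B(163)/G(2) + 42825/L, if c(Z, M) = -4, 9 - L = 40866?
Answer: 58979743918/667331 ≈ 88382.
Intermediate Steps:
L = -40857 (L = 9 - 1*40866 = 9 - 40866 = -40857)
B(k) = k³
G(K) = 49 (G(K) = (-4 - 3)² = (-7)² = 49)
B(163)/G(2) + 42825/L = 163³/49 + 42825/(-40857) = 4330747*(1/49) + 42825*(-1/40857) = 4330747/49 - 14275/13619 = 58979743918/667331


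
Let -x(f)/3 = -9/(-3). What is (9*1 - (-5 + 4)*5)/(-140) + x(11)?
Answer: -91/10 ≈ -9.1000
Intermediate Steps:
x(f) = -9 (x(f) = -(-27)/(-3) = -(-27)*(-1)/3 = -3*3 = -9)
(9*1 - (-5 + 4)*5)/(-140) + x(11) = (9*1 - (-5 + 4)*5)/(-140) - 9 = -(9 - (-1)*5)/140 - 9 = -(9 - 1*(-5))/140 - 9 = -(9 + 5)/140 - 9 = -1/140*14 - 9 = -⅒ - 9 = -91/10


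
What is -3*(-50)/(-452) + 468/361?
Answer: 78693/81586 ≈ 0.96454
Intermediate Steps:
-3*(-50)/(-452) + 468/361 = 150*(-1/452) + 468*(1/361) = -75/226 + 468/361 = 78693/81586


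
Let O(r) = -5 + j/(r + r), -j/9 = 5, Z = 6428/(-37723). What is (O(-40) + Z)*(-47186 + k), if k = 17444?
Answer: 41358942651/301784 ≈ 1.3705e+5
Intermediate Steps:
Z = -6428/37723 (Z = 6428*(-1/37723) = -6428/37723 ≈ -0.17040)
j = -45 (j = -9*5 = -45)
O(r) = -5 - 45/(2*r) (O(r) = -5 - 45/(r + r) = -5 - 45/(2*r))
(O(-40) + Z)*(-47186 + k) = ((-5 - 45/2/(-40)) - 6428/37723)*(-47186 + 17444) = ((-5 - 45/2*(-1/40)) - 6428/37723)*(-29742) = ((-5 + 9/16) - 6428/37723)*(-29742) = (-71/16 - 6428/37723)*(-29742) = -2781181/603568*(-29742) = 41358942651/301784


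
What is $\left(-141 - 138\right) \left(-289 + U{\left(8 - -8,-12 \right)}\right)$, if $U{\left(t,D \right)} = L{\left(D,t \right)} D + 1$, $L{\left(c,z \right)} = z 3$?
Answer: $241056$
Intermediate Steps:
$L{\left(c,z \right)} = 3 z$
$U{\left(t,D \right)} = 1 + 3 D t$ ($U{\left(t,D \right)} = 3 t D + 1 = 3 D t + 1 = 1 + 3 D t$)
$\left(-141 - 138\right) \left(-289 + U{\left(8 - -8,-12 \right)}\right) = \left(-141 - 138\right) \left(-289 + \left(1 + 3 \left(-12\right) \left(8 - -8\right)\right)\right) = - 279 \left(-289 + \left(1 + 3 \left(-12\right) \left(8 + 8\right)\right)\right) = - 279 \left(-289 + \left(1 + 3 \left(-12\right) 16\right)\right) = - 279 \left(-289 + \left(1 - 576\right)\right) = - 279 \left(-289 - 575\right) = \left(-279\right) \left(-864\right) = 241056$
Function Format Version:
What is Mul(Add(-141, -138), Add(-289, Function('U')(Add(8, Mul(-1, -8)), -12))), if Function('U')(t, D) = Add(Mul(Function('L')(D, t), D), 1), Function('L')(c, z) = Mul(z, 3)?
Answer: 241056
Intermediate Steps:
Function('L')(c, z) = Mul(3, z)
Function('U')(t, D) = Add(1, Mul(3, D, t)) (Function('U')(t, D) = Add(Mul(Mul(3, t), D), 1) = Add(Mul(3, D, t), 1) = Add(1, Mul(3, D, t)))
Mul(Add(-141, -138), Add(-289, Function('U')(Add(8, Mul(-1, -8)), -12))) = Mul(Add(-141, -138), Add(-289, Add(1, Mul(3, -12, Add(8, Mul(-1, -8)))))) = Mul(-279, Add(-289, Add(1, Mul(3, -12, Add(8, 8))))) = Mul(-279, Add(-289, Add(1, Mul(3, -12, 16)))) = Mul(-279, Add(-289, Add(1, -576))) = Mul(-279, Add(-289, -575)) = Mul(-279, -864) = 241056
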